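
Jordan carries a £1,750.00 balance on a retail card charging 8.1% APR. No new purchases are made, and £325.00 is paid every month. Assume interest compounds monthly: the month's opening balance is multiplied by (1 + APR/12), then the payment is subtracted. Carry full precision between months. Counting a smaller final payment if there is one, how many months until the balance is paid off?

6 payments

Monthly rate r = 8.1%/12 = 0.675% = 0.00675.
Recurrence: B ← B·(1+r) − £325.00.
Month 1: interest £11.81; balance after payment £1,436.81.
Month 2: interest £9.70; balance after payment £1,121.51.
Month 3: interest £7.57; balance after payment £804.08.
Month 4: interest £5.43; balance after payment £484.51.
Month 5: interest £3.27; balance after payment £162.78.
Month 6: interest £1.10; balance after payment £0.00.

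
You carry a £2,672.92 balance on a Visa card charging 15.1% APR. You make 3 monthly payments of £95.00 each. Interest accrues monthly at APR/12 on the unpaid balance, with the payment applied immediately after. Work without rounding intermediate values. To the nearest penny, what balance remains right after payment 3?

£2,486.50

Monthly rate r = 15.1%/12 = 1.25833% = 0.0125833.
Each month: B ← B·(1+r) − £95.00.
Month 1: interest £33.63; balance after payment £2,611.55.
Month 2: interest £32.86; balance after payment £2,549.42.
Month 3: interest £32.08; balance after payment £2,486.50.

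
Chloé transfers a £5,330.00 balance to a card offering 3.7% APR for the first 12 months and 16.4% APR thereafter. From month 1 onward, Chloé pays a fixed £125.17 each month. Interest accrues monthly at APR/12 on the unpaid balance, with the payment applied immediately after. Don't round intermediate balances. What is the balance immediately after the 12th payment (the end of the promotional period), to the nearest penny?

£4,002.81

Promo months 1–12 at r₀ = 3.7%/12 = 0.00308333; months 13+ at r₁ = 16.4%/12 = 0.0136667.
After month 12: iterate B ← B·(1+r₀) − £125.17 for 12 months → £4,002.81.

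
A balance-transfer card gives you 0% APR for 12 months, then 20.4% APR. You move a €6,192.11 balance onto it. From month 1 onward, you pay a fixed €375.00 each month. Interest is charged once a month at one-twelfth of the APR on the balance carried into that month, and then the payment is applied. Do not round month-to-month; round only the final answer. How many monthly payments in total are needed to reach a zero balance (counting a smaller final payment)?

17 payments

Promo months 1–12 at r₀ = 0%/12 = 0; months 13+ at r₁ = 20.4%/12 = 0.017.
After month 12 (no interest yet): B = €6,192.11 − 12·€375.00 = €1,692.11.
Then at r₁ with €375.00/mo: n₂ = −ln(1 − r₁·B/P)/ln(1+r₁) ≈ 4.73 → 5 more payments.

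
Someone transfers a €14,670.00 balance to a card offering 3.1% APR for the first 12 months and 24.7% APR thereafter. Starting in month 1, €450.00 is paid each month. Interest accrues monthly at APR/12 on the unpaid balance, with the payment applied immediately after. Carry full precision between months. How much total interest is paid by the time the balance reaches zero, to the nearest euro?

€3,600

Promo months 1–12 at r₀ = 3.1%/12 = 0.00258333; months 13+ at r₁ = 24.7%/12 = 0.0205833.
After month 12: iterate B ← B·(1+r₀) − €450.00 for 12 months → €9,653.90.
Then at r₁ with €450.00/mo: n₂ = −ln(1 − r₁·B/P)/ln(1+r₁) ≈ 28.60 → 29 more payments.
Total paid = 40·€450.00 + €269.58 = €18,269.58; interest = €18,269.58 − €14,670.00 = €3,599.58.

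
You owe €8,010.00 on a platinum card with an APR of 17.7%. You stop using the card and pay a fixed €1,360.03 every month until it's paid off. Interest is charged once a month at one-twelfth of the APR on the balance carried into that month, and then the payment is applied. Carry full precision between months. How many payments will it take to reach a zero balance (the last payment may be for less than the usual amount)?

Monthly rate r = 17.7%/12 = 1.475% = 0.01475.
Recurrence: B ← B·(1+r) − €1,360.03.
Month 1: interest €118.15; balance after payment €6,768.12.
Month 2: interest €99.83; balance after payment €5,507.92.
Closed form: n = −ln(1 − rB₀/P)/ln(1+r) = −ln(0.91313)/ln(1.01475) ≈ 6.207, so the balance reaches zero during payment 7.

7 months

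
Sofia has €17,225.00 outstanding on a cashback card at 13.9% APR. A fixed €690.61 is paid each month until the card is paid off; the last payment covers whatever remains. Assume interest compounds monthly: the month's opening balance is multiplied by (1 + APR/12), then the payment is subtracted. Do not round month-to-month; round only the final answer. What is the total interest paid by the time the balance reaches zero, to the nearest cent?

Monthly rate r = 13.9%/12 = 1.15833% = 0.0115833.
Payoff takes n = ⌈−ln(1 − rB₀/P)/ln(1+r)⌉ = ⌈29.605⌉ = 30 payments; the last is €418.78.
Total paid = 29·€690.61 + €418.78 = €20,446.47.
Total interest = total paid − principal = €20,446.47 − €17,225.00 = €3,221.47.

€3,221.47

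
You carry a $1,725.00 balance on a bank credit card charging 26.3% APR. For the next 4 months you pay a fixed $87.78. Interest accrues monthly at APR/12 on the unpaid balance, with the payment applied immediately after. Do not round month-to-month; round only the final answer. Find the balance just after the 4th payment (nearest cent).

$1,518.44

Monthly rate r = 26.3%/12 = 2.19167% = 0.0219167.
Each month: B ← B·(1+r) − $87.78.
Month 1: interest $37.81; balance after payment $1,675.03.
Month 2: interest $36.71; balance after payment $1,623.96.
Month 3: interest $35.59; balance after payment $1,571.77.
Month 4: interest $34.45; balance after payment $1,518.44.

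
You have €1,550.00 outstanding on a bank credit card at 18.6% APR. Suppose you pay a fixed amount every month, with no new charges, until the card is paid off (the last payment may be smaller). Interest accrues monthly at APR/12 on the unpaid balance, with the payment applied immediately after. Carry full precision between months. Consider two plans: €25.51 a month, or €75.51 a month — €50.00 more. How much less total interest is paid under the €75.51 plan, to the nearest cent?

Monthly rate r = 18.6%/12 = 1.55% = 0.0155.
At €25.51/mo: n = ⌈−ln(1 − rB₀/P)/ln(1+r)⌉ = 185 payments (last €22.47); total interest = total paid − €1,550.00 = €3,166.31.
At €75.51/mo: 25 payments (last €67.94); total interest €330.18.
Interest saved = €3,166.31 − €330.18 = €2,836.13.

€2,836.13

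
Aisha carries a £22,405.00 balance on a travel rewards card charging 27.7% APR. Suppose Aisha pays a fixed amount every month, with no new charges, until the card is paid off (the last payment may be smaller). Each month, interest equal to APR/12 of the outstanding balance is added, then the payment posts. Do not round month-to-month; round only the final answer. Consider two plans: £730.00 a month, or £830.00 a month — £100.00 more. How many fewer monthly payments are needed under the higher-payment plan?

Monthly rate r = 27.7%/12 = 2.30833% = 0.0230833.
At £730.00/mo: n = ⌈−ln(1 − rB₀/P)/ln(1+r)⌉ = 55 payments (last £8.95); total interest = total paid − £22,405.00 = £17,023.95.
At £830.00/mo: 43 payments (last £631.83); total interest £13,086.83.
Payments saved = 55 − 43 = 12.

12 fewer payments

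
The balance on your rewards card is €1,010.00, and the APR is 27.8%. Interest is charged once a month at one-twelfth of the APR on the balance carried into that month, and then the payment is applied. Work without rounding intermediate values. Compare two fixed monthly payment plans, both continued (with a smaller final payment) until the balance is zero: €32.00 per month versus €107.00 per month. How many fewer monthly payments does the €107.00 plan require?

Monthly rate r = 27.8%/12 = 2.31667% = 0.0231667.
At €32.00/mo: n = ⌈−ln(1 − rB₀/P)/ln(1+r)⌉ = 58 payments (last €11.74); total interest = total paid − €1,010.00 = €825.74.
At €107.00/mo: 11 payments (last €83.10); total interest €143.10.
Payments saved = 58 − 11 = 47.

47 fewer payments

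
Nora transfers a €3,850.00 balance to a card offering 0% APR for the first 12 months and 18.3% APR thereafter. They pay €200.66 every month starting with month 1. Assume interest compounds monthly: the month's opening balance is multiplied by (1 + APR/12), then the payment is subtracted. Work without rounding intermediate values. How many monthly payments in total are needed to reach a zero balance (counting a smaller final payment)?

20 months

Promo months 1–12 at r₀ = 0%/12 = 0; months 13+ at r₁ = 18.3%/12 = 0.01525.
After month 12 (no interest yet): B = €3,850.00 − 12·€200.66 = €1,442.08.
Then at r₁ with €200.66/mo: n₂ = −ln(1 − r₁·B/P)/ln(1+r₁) ≈ 7.67 → 8 more payments.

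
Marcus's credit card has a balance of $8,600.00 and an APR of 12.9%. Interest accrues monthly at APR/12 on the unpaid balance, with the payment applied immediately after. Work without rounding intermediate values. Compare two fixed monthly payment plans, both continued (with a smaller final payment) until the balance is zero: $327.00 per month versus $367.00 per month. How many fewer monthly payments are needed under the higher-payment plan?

4 fewer payments

Monthly rate r = 12.9%/12 = 1.075% = 0.01075.
At $327.00/mo: n = ⌈−ln(1 − rB₀/P)/ln(1+r)⌉ = 32 payments (last $25.20); total interest = total paid − $8,600.00 = $1,562.20.
At $367.00/mo: 28 payments (last $52.67); total interest $1,361.67.
Payments saved = 32 − 28 = 4.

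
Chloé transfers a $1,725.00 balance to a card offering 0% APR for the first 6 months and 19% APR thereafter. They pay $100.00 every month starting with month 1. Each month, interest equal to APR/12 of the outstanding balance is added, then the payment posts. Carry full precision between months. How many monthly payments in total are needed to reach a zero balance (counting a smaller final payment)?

19 months

Promo months 1–6 at r₀ = 0%/12 = 0; months 7+ at r₁ = 19%/12 = 0.0158333.
After month 6 (no interest yet): B = $1,725.00 − 6·$100.00 = $1,125.00.
Then at r₁ with $100.00/mo: n₂ = −ln(1 − r₁·B/P)/ln(1+r₁) ≈ 12.49 → 13 more payments.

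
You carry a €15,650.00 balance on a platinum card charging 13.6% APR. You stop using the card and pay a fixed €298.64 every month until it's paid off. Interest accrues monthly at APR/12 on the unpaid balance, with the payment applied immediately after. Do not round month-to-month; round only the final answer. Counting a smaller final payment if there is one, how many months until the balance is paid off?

Monthly rate r = 13.6%/12 = 1.13333% = 0.0113333.
Recurrence: B ← B·(1+r) − €298.64.
Month 1: interest €177.37; balance after payment €15,528.73.
Month 2: interest €175.99; balance after payment €15,406.08.
Closed form: n = −ln(1 − rB₀/P)/ln(1+r) = −ln(0.40609)/ln(1.01133) ≈ 79.967, so the balance reaches zero during payment 80.

80 months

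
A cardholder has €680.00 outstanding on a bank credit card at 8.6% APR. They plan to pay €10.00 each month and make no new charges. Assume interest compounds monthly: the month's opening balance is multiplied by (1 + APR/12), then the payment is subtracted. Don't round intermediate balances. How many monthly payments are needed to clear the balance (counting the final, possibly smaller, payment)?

94 months

Monthly rate r = 8.6%/12 = 0.716667% = 0.00716667.
Recurrence: B ← B·(1+r) − €10.00.
Month 1: interest €4.87; balance after payment €674.87.
Month 2: interest €4.84; balance after payment €669.71.
Closed form: n = −ln(1 − rB₀/P)/ln(1+r) = −ln(0.51267)/ln(1.00717) ≈ 93.561, so the balance reaches zero during payment 94.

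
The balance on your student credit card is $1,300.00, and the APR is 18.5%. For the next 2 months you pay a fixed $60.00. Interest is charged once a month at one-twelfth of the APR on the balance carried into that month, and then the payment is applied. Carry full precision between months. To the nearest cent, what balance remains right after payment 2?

Monthly rate r = 18.5%/12 = 1.54167% = 0.0154167.
Each month: B ← B·(1+r) − $60.00.
Month 1: interest $20.04; balance after payment $1,260.04.
Month 2: interest $19.43; balance after payment $1,219.47.

$1,219.47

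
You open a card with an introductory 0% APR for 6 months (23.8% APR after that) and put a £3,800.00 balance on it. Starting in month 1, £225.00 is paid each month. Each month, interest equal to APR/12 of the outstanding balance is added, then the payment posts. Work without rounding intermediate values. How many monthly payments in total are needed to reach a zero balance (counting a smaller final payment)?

19 payments

Promo months 1–6 at r₀ = 0%/12 = 0; months 7+ at r₁ = 23.8%/12 = 0.0198333.
After month 6 (no interest yet): B = £3,800.00 − 6·£225.00 = £2,450.00.
Then at r₁ with £225.00/mo: n₂ = −ln(1 − r₁·B/P)/ln(1+r₁) ≈ 12.39 → 13 more payments.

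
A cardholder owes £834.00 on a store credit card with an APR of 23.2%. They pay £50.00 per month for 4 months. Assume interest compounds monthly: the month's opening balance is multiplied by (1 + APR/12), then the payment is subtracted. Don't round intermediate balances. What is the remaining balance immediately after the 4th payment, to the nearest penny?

Monthly rate r = 23.2%/12 = 1.93333% = 0.0193333.
Each month: B ← B·(1+r) − £50.00.
Month 1: interest £16.12; balance after payment £800.12.
Month 2: interest £15.47; balance after payment £765.59.
Month 3: interest £14.80; balance after payment £730.39.
Month 4: interest £14.12; balance after payment £694.52.

£694.52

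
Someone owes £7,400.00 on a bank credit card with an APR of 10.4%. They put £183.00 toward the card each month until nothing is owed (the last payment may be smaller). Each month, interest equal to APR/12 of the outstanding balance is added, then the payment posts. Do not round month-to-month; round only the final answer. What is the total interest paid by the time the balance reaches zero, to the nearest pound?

£1,750

Monthly rate r = 10.4%/12 = 0.866667% = 0.00866667.
Payoff takes n = ⌈−ln(1 − rB₀/P)/ln(1+r)⌉ = ⌈50.002⌉ = 51 payments; the last is £0.37.
Total paid = 50·£183.00 + £0.37 = £9,150.37.
Total interest = total paid − principal = £9,150.37 − £7,400.00 = £1,750.37.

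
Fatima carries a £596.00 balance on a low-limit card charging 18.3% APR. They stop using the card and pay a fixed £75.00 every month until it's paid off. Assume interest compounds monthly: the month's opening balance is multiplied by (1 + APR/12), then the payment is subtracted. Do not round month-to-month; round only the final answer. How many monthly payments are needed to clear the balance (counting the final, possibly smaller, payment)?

Monthly rate r = 18.3%/12 = 1.525% = 0.01525.
Recurrence: B ← B·(1+r) − £75.00.
Month 1: interest £9.09; balance after payment £530.09.
Month 2: interest £8.08; balance after payment £463.17.
Closed form: n = −ln(1 − rB₀/P)/ln(1+r) = −ln(0.87881)/ln(1.01525) ≈ 8.535, so the balance reaches zero during payment 9.

9 months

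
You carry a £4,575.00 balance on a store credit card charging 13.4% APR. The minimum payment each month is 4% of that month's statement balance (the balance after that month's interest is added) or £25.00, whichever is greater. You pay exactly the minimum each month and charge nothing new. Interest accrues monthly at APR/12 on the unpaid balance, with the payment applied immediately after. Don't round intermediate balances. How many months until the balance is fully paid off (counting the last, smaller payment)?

Monthly rate r = 13.4%/12 = 1.11667% = 0.0111667.
While 4% of the post-interest balance exceeds £25.00, each month B ← (B·(1+r))·(1 − 0.04), i.e. B shrinks by the factor (1+r)·0.96 = 0.97072.
This holds for months 1–68. Entering month 69 the balance is £606.43; 4% of the post-interest balance is now below £25.00, so the flat £25.00 minimum applies from here.
From month 69 a fixed £25.00 at rate r clears £606.43 in 29 more payments. Total: 68 + 29 = 97 months.

97 months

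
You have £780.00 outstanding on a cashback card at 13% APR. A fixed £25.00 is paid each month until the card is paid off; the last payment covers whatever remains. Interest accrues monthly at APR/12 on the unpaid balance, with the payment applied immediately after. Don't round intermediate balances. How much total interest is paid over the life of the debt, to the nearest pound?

£177

Monthly rate r = 13%/12 = 1.08333% = 0.0108333.
Payoff takes n = ⌈−ln(1 − rB₀/P)/ln(1+r)⌉ = ⌈38.282⌉ = 39 payments; the last is £7.07.
Total paid = 38·£25.00 + £7.07 = £957.07.
Total interest = total paid − principal = £957.07 − £780.00 = £177.07.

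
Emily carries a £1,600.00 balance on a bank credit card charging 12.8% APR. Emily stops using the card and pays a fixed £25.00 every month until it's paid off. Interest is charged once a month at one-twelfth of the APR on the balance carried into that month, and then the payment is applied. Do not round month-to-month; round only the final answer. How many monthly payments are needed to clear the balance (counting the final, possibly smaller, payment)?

109 payments

Monthly rate r = 12.8%/12 = 1.06667% = 0.0106667.
Recurrence: B ← B·(1+r) − £25.00.
Month 1: interest £17.07; balance after payment £1,592.07.
Month 2: interest £16.98; balance after payment £1,584.05.
Closed form: n = −ln(1 − rB₀/P)/ln(1+r) = −ln(0.31733)/ln(1.01067) ≈ 108.179, so the balance reaches zero during payment 109.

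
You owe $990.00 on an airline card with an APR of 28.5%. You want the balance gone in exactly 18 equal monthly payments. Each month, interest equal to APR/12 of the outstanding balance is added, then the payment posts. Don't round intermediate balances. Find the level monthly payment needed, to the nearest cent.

$68.23

Monthly rate r = 28.5%/12 = 2.375% = 0.02375.
Level-payment amortization: P = B₀·r / (1 − (1+r)^(−n)) = 990.00·0.02375 / (1 − 1.02375^(−18)).
Denominator 1 − (1+r)^(−18) = 0.344595326.
P = 23.5125 / 0.344595326 ≈ 68.23.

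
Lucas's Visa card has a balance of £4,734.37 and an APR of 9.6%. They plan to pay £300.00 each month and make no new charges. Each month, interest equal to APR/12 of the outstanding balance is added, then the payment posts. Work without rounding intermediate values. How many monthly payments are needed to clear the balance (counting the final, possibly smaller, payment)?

Monthly rate r = 9.6%/12 = 0.8% = 0.008.
Recurrence: B ← B·(1+r) − £300.00.
Month 1: interest £37.87; balance after payment £4,472.24.
Month 2: interest £35.78; balance after payment £4,208.02.
Closed form: n = −ln(1 − rB₀/P)/ln(1+r) = −ln(0.87375)/ln(1.008) ≈ 16.937, so the balance reaches zero during payment 17.

17 payments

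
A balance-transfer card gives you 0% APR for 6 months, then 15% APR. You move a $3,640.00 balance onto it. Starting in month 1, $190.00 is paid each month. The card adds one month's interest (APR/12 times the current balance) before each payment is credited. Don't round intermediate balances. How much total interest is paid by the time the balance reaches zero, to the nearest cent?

Promo months 1–6 at r₀ = 0%/12 = 0; months 7+ at r₁ = 15%/12 = 0.0125.
After month 6 (no interest yet): B = $3,640.00 − 6·$190.00 = $2,500.00.
Then at r₁ with $190.00/mo: n₂ = −ln(1 − r₁·B/P)/ln(1+r₁) ≈ 14.47 → 15 more payments.
Total paid = 20·$190.00 + $88.67 = $3,888.67; interest = $3,888.67 − $3,640.00 = $248.67.

$248.67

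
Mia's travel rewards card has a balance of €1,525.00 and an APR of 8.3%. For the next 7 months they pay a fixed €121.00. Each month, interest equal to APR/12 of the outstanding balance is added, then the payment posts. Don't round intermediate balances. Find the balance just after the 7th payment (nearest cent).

Monthly rate r = 8.3%/12 = 0.691667% = 0.00691667.
Each month: B ← B·(1+r) − €121.00.
Month 1: interest €10.55; balance after payment €1,414.55.
Month 2: interest €9.78; balance after payment €1,303.33.
Month 3: interest €9.01; balance after payment €1,191.35.
Month 4: interest €8.24; balance after payment €1,078.59.
Month 5: interest €7.46; balance after payment €965.05.
Month 6: interest €6.67; balance after payment €850.72.
Month 7: interest €5.88; balance after payment €735.61.

€735.61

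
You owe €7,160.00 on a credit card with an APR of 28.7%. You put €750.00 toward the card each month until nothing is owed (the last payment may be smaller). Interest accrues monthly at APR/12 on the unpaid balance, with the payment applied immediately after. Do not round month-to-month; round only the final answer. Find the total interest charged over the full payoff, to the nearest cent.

€1,065.04

Monthly rate r = 28.7%/12 = 2.39167% = 0.0239167.
Payoff takes n = ⌈−ln(1 − rB₀/P)/ln(1+r)⌉ = ⌈10.966⌉ = 11 payments; the last is €725.04.
Total paid = 10·€750.00 + €725.04 = €8,225.04.
Total interest = total paid − principal = €8,225.04 − €7,160.00 = €1,065.04.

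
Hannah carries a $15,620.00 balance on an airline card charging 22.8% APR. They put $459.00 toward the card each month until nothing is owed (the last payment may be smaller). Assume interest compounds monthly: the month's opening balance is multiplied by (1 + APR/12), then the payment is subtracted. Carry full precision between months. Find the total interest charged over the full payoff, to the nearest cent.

$9,745.33

Monthly rate r = 22.8%/12 = 1.9% = 0.019.
Payoff takes n = ⌈−ln(1 − rB₀/P)/ln(1+r)⌉ = ⌈55.260⌉ = 56 payments; the last is $120.33.
Total paid = 55·$459.00 + $120.33 = $25,365.33.
Total interest = total paid − principal = $25,365.33 − $15,620.00 = $9,745.33.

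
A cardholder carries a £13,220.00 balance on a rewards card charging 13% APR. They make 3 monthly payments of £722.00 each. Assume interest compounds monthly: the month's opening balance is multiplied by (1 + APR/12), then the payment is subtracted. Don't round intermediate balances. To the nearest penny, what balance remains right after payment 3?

£11,464.77

Monthly rate r = 13%/12 = 1.08333% = 0.0108333.
Each month: B ← B·(1+r) − £722.00.
Month 1: interest £143.22; balance after payment £12,641.22.
Month 2: interest £136.95; balance after payment £12,056.16.
Month 3: interest £130.61; balance after payment £11,464.77.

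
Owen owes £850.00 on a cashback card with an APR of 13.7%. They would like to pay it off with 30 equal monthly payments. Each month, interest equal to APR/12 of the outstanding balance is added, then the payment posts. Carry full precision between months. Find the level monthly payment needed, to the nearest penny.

Monthly rate r = 13.7%/12 = 1.14167% = 0.0114167.
Level-payment amortization: P = B₀·r / (1 − (1+r)^(−n)) = 850.00·0.0114167 / (1 − 1.01142^(−30)).
Denominator 1 − (1+r)^(−30) = 0.288627908.
P = 9.70417 / 0.288627908 ≈ 33.62.

£33.62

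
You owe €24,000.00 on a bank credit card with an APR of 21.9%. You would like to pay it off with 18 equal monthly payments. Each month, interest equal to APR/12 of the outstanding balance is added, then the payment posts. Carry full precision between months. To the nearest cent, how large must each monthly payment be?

Monthly rate r = 21.9%/12 = 1.825% = 0.01825.
Level-payment amortization: P = B₀·r / (1 − (1+r)^(−n)) = 24000.00·0.01825 / (1 − 1.01825^(−18)).
Denominator 1 − (1+r)^(−18) = 0.277861562.
P = 438 / 0.277861562 ≈ 1576.32.

€1,576.32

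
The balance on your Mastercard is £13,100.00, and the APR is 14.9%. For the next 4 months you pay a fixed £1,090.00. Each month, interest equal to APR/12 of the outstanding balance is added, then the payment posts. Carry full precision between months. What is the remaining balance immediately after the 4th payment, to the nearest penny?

£9,320.97

Monthly rate r = 14.9%/12 = 1.24167% = 0.0124167.
Each month: B ← B·(1+r) − £1,090.00.
Month 1: interest £162.66; balance after payment £12,172.66.
Month 2: interest £151.14; balance after payment £11,233.80.
Month 3: interest £139.49; balance after payment £10,283.29.
Month 4: interest £127.68; balance after payment £9,320.97.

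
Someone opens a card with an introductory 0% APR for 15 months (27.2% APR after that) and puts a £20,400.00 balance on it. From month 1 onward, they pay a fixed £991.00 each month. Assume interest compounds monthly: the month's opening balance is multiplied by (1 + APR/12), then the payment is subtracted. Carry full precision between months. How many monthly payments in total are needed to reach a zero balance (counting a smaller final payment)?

Promo months 1–15 at r₀ = 0%/12 = 0; months 16+ at r₁ = 27.2%/12 = 0.0226667.
After month 15 (no interest yet): B = £20,400.00 − 15·£991.00 = £5,535.00.
Then at r₁ with £991.00/mo: n₂ = −ln(1 − r₁·B/P)/ln(1+r₁) ≈ 6.04 → 7 more payments.

22 months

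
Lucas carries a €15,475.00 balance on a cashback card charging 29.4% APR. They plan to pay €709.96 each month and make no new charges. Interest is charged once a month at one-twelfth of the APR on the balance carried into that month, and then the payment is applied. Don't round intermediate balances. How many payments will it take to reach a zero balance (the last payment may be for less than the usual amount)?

Monthly rate r = 29.4%/12 = 2.45% = 0.0245.
Recurrence: B ← B·(1+r) − €709.96.
Month 1: interest €379.14; balance after payment €15,144.18.
Month 2: interest €371.03; balance after payment €14,805.25.
Closed form: n = −ln(1 − rB₀/P)/ln(1+r) = −ln(0.46597)/ln(1.0245) ≈ 31.549, so the balance reaches zero during payment 32.

32 months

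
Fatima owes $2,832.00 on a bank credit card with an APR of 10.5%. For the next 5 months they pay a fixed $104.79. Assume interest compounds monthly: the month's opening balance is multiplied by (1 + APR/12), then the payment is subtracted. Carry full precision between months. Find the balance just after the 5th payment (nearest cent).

Monthly rate r = 10.5%/12 = 0.875% = 0.00875.
Each month: B ← B·(1+r) − $104.79.
Month 1: interest $24.78; balance after payment $2,751.99.
Month 2: interest $24.08; balance after payment $2,671.28.
Month 3: interest $23.37; balance after payment $2,589.86.
Month 4: interest $22.66; balance after payment $2,507.73.
Month 5: interest $21.94; balance after payment $2,424.89.

$2,424.89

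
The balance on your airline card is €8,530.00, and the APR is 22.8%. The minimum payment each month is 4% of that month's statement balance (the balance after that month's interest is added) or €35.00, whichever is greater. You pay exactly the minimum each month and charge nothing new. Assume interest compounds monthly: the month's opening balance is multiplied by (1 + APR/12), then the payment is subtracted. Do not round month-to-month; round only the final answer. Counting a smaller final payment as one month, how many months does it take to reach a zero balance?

138 months

Monthly rate r = 22.8%/12 = 1.9% = 0.019.
While 4% of the post-interest balance exceeds €35.00, each month B ← (B·(1+r))·(1 − 0.04), i.e. B shrinks by the factor (1+r)·0.96 = 0.97824.
This holds for months 1–105. Entering month 106 the balance is €846.68; 4% of the post-interest balance is now below €35.00, so the flat €35.00 minimum applies from here.
From month 106 a fixed €35.00 at rate r clears €846.68 in 33 more payments. Total: 105 + 33 = 138 months.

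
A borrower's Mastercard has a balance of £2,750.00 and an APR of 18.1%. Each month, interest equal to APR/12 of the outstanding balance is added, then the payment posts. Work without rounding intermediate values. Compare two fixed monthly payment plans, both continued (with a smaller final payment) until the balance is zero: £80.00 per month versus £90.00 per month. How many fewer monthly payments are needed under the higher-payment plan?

Monthly rate r = 18.1%/12 = 1.50833% = 0.0150833.
At £80.00/mo: n = ⌈−ln(1 − rB₀/P)/ln(1+r)⌉ = 49 payments (last £65.46); total interest = total paid − £2,750.00 = £1,155.46.
At £90.00/mo: 42 payments (last £24.28); total interest £964.28.
Payments saved = 49 − 42 = 7.

7 fewer payments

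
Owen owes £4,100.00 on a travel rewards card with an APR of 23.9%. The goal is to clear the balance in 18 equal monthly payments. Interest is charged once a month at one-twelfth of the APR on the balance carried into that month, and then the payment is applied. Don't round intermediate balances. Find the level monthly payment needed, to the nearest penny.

£273.28

Monthly rate r = 23.9%/12 = 1.99167% = 0.0199167.
Level-payment amortization: P = B₀·r / (1 − (1+r)^(−n)) = 4100.00·0.0199167 / (1 − 1.01992^(−18)).
Denominator 1 − (1+r)^(−18) = 0.298810179.
P = 81.6583 / 0.298810179 ≈ 273.28.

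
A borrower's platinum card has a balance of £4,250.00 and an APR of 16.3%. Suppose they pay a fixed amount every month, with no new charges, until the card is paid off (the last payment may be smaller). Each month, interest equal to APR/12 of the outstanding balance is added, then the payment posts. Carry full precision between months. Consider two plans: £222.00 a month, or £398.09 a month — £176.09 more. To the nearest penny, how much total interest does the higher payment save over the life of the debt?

£332.35

Monthly rate r = 16.3%/12 = 1.35833% = 0.0135833.
At £222.00/mo: n = ⌈−ln(1 − rB₀/P)/ln(1+r)⌉ = 23 payments (last £71.72); total interest = total paid − £4,250.00 = £705.72.
At £398.09/mo: 12 payments (last £244.38); total interest £373.37.
Interest saved = £705.72 − £373.37 = £332.35.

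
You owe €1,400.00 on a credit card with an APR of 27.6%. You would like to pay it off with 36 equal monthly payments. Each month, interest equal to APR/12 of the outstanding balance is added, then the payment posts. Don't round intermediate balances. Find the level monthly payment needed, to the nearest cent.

Monthly rate r = 27.6%/12 = 2.3% = 0.023.
Level-payment amortization: P = B₀·r / (1 − (1+r)^(−n)) = 1400.00·0.023 / (1 − 1.023^(−36)).
Denominator 1 − (1+r)^(−36) = 0.558960805.
P = 32.2 / 0.558960805 ≈ 57.61.

€57.61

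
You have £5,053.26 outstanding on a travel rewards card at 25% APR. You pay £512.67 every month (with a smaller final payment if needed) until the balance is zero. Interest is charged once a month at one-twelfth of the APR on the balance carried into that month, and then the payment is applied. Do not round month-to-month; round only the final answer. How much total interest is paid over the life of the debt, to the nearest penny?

Monthly rate r = 25%/12 = 2.08333% = 0.0208333.
Payoff takes n = ⌈−ln(1 − rB₀/P)/ln(1+r)⌉ = ⌈11.147⌉ = 12 payments; the last is £76.25.
Total paid = 11·£512.67 + £76.25 = £5,715.62.
Total interest = total paid − principal = £5,715.62 − £5,053.26 = £662.36.

£662.36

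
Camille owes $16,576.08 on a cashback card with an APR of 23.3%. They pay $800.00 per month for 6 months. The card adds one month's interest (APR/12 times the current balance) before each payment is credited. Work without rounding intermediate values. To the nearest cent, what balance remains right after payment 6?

Monthly rate r = 23.3%/12 = 1.94167% = 0.0194167.
Each month: B ← B·(1+r) − $800.00.
Month 1: interest $321.85; balance after payment $16,097.93.
Month 2: interest $312.57; balance after payment $15,610.50.
Month 3: interest $303.10; balance after payment $15,113.60.
Month 4: interest $293.46; balance after payment $14,607.06.
Month 5: interest $283.62; balance after payment $14,090.68.
Month 6: interest $273.59; balance after payment $13,564.27.

$13,564.27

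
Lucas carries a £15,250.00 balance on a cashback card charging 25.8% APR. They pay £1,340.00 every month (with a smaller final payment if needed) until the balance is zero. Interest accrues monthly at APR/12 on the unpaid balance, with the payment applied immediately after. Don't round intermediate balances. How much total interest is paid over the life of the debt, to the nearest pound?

£2,429

Monthly rate r = 25.8%/12 = 2.15% = 0.0215.
Payoff takes n = ⌈−ln(1 − rB₀/P)/ln(1+r)⌉ = ⌈13.192⌉ = 14 payments; the last is £259.21.
Total paid = 13·£1,340.00 + £259.21 = £17,679.21.
Total interest = total paid − principal = £17,679.21 − £15,250.00 = £2,429.21.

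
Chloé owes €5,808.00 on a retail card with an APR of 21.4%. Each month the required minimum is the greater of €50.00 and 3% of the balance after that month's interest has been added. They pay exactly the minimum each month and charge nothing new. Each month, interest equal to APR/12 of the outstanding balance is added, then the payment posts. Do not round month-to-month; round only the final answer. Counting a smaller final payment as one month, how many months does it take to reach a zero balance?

Monthly rate r = 21.4%/12 = 1.78333% = 0.0178333.
While 3% of the post-interest balance exceeds €50.00, each month B ← (B·(1+r))·(1 − 0.03), i.e. B shrinks by the factor (1+r)·0.97 = 0.9873.
This holds for months 1–100. Entering month 101 the balance is €1,617.58; 3% of the post-interest balance is now below €50.00, so the flat €50.00 minimum applies from here.
From month 101 a fixed €50.00 at rate r clears €1,617.58 in 49 more payments. Total: 100 + 49 = 149 months.

149 months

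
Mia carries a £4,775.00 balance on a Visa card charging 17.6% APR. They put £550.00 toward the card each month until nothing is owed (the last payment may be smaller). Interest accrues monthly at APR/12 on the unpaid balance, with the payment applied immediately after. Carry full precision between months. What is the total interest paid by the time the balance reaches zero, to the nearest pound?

£371

Monthly rate r = 17.6%/12 = 1.46667% = 0.0146667.
Payoff takes n = ⌈−ln(1 − rB₀/P)/ln(1+r)⌉ = ⌈9.354⌉ = 10 payments; the last is £195.84.
Total paid = 9·£550.00 + £195.84 = £5,145.84.
Total interest = total paid − principal = £5,145.84 − £4,775.00 = £370.84.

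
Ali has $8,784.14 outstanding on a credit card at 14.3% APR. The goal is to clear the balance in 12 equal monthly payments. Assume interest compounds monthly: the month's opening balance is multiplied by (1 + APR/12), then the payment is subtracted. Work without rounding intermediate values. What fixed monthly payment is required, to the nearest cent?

Monthly rate r = 14.3%/12 = 1.19167% = 0.0119167.
Level-payment amortization: P = B₀·r / (1 − (1+r)^(−n)) = 8784.14·0.0119167 / (1 − 1.01192^(−12)).
Denominator 1 − (1+r)^(−12) = 0.132512926.
P = 104.678 / 0.132512926 ≈ 789.94.

$789.94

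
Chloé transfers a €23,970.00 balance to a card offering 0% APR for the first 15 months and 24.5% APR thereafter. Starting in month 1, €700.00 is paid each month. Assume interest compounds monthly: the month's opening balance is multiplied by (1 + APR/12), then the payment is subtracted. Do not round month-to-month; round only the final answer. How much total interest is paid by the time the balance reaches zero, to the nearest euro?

Promo months 1–15 at r₀ = 0%/12 = 0; months 16+ at r₁ = 24.5%/12 = 0.0204167.
After month 15 (no interest yet): B = €23,970.00 − 15·€700.00 = €13,470.00.
Then at r₁ with €700.00/mo: n₂ = −ln(1 − r₁·B/P)/ln(1+r₁) ≈ 24.69 → 25 more payments.
Total paid = 39·€700.00 + €484.86 = €27,784.86; interest = €27,784.86 − €23,970.00 = €3,814.86.

€3,815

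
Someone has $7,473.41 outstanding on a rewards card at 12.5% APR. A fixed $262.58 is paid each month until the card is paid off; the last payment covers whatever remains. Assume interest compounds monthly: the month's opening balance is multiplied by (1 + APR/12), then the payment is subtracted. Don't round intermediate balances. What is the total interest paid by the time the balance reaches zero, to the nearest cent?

$1,437.04

Monthly rate r = 12.5%/12 = 1.04167% = 0.0104167.
Payoff takes n = ⌈−ln(1 − rB₀/P)/ln(1+r)⌉ = ⌈33.934⌉ = 34 payments; the last is $245.31.
Total paid = 33·$262.58 + $245.31 = $8,910.45.
Total interest = total paid − principal = $8,910.45 − $7,473.41 = $1,437.04.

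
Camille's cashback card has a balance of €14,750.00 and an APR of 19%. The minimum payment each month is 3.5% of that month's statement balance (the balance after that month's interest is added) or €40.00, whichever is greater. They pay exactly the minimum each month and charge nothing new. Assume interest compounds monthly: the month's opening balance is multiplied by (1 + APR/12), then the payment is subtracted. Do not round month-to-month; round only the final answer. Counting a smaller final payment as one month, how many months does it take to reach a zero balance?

167 months

Monthly rate r = 19%/12 = 1.58333% = 0.0158333.
While 3.5% of the post-interest balance exceeds €40.00, each month B ← (B·(1+r))·(1 − 0.035), i.e. B shrinks by the factor (1+r)·0.965 = 0.98028.
This holds for months 1–130. Entering month 131 the balance is €1,107.29; 3.5% of the post-interest balance is now below €40.00, so the flat €40.00 minimum applies from here.
From month 131 a fixed €40.00 at rate r clears €1,107.29 in 37 more payments. Total: 130 + 37 = 167 months.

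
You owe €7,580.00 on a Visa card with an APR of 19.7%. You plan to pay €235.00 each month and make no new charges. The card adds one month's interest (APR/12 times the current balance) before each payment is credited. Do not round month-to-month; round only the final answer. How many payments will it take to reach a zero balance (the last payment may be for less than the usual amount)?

47 months

Monthly rate r = 19.7%/12 = 1.64167% = 0.0164167.
Recurrence: B ← B·(1+r) − €235.00.
Month 1: interest €124.44; balance after payment €7,469.44.
Month 2: interest €122.62; balance after payment €7,357.06.
Closed form: n = −ln(1 − rB₀/P)/ln(1+r) = −ln(0.47048)/ln(1.01642) ≈ 46.306, so the balance reaches zero during payment 47.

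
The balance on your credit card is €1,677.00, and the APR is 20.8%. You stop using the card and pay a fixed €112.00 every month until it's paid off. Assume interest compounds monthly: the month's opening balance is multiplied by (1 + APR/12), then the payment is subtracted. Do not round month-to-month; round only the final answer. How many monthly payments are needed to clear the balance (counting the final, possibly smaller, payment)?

18 payments

Monthly rate r = 20.8%/12 = 1.73333% = 0.0173333.
Recurrence: B ← B·(1+r) − €112.00.
Month 1: interest €29.07; balance after payment €1,594.07.
Month 2: interest €27.63; balance after payment €1,509.70.
Closed form: n = −ln(1 − rB₀/P)/ln(1+r) = −ln(0.74046)/ln(1.01733) ≈ 17.485, so the balance reaches zero during payment 18.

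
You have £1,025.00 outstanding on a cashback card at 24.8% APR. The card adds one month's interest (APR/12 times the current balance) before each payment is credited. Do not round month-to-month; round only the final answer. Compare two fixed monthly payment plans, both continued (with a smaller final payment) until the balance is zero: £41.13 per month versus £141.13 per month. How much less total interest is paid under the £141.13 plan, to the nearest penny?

Monthly rate r = 24.8%/12 = 2.06667% = 0.0206667.
At £41.13/mo: n = ⌈−ln(1 − rB₀/P)/ln(1+r)⌉ = 36 payments (last £15.61); total interest = total paid − £1,025.00 = £430.16.
At £141.13/mo: 8 payments (last £134.20); total interest £97.11.
Interest saved = £430.16 − £97.11 = £333.05.

£333.05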